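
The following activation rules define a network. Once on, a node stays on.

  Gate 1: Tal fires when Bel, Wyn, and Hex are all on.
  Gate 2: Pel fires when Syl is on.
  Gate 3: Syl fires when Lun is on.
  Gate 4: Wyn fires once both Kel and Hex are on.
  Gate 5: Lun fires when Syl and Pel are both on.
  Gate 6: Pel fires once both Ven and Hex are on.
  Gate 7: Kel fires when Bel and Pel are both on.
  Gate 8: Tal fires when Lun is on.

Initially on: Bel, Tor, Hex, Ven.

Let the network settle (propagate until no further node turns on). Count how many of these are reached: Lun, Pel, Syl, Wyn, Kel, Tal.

Gate 6: Ven and Hex on → Pel on.
Gate 7: Bel and Pel on → Kel on.
Kel and Hex are on, so Wyn fires (Gate 4).
Bel, Wyn, and Hex are on, so Tal fires (Gate 1).
Lun would need Syl and Pel (Gate 5), but Syl never turns on.
Pel: reached.
Syl would need Lun (Gate 3), but Lun never turns on.
Wyn: reached.
Kel: reached.
Tal: reached.
Reached: Pel, Wyn, Kel, and Tal — 4 of the 6.

4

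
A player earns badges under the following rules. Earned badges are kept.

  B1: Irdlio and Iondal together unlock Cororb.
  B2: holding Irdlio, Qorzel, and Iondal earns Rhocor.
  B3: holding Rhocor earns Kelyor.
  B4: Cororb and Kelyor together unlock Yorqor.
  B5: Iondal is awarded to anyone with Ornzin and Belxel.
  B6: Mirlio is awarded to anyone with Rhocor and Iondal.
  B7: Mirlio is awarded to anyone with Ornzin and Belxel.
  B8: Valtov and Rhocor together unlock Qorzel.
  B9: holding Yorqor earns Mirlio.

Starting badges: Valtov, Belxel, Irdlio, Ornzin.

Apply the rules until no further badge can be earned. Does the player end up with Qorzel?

No

Qorzel would need Valtov and Rhocor (B8), but Rhocor is never earned.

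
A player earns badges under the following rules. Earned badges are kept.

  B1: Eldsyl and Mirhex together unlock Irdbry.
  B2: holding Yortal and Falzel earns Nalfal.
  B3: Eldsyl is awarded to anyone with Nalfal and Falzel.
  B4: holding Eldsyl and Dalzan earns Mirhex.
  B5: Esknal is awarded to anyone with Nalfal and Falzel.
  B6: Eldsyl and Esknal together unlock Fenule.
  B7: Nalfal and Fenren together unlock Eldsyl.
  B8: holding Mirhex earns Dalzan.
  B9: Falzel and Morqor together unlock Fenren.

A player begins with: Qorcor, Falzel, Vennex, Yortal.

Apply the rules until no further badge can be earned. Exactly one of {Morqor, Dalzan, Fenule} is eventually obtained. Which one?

Fenule

With Yortal and Falzel, Nalfal is earned (B2).
With Nalfal and Falzel, Eldsyl is earned (B3).
With Nalfal and Falzel, Esknal is earned (B5).
With Eldsyl and Esknal, Fenule is earned (B6).
No rule produces Morqor, and it is not given. Dalzan would need Mirhex (B8), but Mirhex is never earned.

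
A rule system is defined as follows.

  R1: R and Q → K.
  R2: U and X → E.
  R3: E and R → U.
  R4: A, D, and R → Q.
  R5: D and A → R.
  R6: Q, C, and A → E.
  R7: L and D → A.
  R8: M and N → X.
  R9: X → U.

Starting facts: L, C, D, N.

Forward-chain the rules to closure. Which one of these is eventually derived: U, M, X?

U

L and D hold, so A follows (R7).
D and A hold, so R follows (R5).
From A, D, and R, R4 gives Q.
Q, C, and A hold, so E follows (R6).
E and R hold, so U follows (R3).
No rule produces M, and it is not given. X would need M and N (R8), but M is never established.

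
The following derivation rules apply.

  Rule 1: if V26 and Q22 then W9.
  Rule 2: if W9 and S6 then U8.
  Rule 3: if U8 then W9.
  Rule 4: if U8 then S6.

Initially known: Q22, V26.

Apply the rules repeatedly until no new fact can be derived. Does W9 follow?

From V26 and Q22, Rule 1 gives W9.

Yes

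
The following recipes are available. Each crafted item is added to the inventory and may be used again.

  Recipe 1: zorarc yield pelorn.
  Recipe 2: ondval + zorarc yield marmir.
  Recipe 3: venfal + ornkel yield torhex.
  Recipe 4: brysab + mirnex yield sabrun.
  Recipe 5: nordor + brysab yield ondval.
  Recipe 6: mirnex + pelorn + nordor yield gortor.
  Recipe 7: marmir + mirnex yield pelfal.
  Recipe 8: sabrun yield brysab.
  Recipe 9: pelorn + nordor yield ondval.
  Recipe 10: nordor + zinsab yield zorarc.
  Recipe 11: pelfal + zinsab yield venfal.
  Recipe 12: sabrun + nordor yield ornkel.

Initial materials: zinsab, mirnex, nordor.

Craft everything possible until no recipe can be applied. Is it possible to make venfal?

nordor + zinsab → zorarc (Recipe 10).
Using Recipe 1, zorarc makes pelorn.
Using Recipe 9, pelorn and nordor make ondval.
Using Recipe 2, ondval and zorarc make marmir.
Using Recipe 7, marmir and mirnex make pelfal.
pelfal + zinsab → venfal (Recipe 11).

Yes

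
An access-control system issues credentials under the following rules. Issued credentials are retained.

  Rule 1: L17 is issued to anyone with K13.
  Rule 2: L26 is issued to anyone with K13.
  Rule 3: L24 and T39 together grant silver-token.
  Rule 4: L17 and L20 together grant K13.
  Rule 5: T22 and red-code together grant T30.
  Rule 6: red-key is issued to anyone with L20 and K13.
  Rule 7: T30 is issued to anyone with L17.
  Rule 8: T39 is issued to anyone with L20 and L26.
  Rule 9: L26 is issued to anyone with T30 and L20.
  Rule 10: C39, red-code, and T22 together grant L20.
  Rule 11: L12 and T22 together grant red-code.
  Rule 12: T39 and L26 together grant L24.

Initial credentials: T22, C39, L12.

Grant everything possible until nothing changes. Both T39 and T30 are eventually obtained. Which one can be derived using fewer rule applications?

T30: Holding L12 and T22 grants red-code (Rule 11). Holding T22 and red-code grants T30 (Rule 5). [2 rule applications]
T39: Holding L12 and T22 grants red-code (Rule 11). Holding T22 and red-code grants T30 (Rule 5). Holding C39, red-code, and T22 grants L20 (Rule 10). Holding T30 and L20 grants L26 (Rule 9). Holding L20 and L26 grants T39 (Rule 8). [5 rule applications]
T30 needs fewer.

T30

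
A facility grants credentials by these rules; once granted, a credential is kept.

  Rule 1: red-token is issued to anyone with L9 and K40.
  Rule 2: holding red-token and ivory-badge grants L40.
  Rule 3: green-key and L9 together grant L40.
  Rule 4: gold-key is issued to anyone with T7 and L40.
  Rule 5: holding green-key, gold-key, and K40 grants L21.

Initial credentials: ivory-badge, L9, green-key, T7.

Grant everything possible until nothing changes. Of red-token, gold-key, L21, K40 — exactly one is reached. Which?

gold-key

Holding green-key and L9 grants L40 (Rule 3).
Holding T7 and L40 grants gold-key (Rule 4).
No rule produces K40, and it is not given. red-token would need L9 and K40 (Rule 1), but K40 is never granted. L21 would need green-key, gold-key, and K40 (Rule 5), but K40 is never granted.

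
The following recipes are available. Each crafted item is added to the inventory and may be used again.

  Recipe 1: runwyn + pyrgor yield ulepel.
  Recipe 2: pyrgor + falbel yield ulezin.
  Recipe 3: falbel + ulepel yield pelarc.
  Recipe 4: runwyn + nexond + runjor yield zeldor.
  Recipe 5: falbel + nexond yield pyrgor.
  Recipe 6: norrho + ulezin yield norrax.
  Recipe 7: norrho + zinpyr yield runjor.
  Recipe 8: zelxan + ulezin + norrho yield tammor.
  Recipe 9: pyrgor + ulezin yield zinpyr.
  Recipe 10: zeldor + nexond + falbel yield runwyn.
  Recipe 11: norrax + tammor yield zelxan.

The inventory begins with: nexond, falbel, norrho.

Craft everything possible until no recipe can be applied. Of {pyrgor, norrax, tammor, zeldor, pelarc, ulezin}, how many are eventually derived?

falbel + nexond → pyrgor (Recipe 5).
pyrgor + falbel → ulezin (Recipe 2).
norrho + ulezin → norrax (Recipe 6).
pyrgor: reached.
norrax: reached.
tammor would need zelxan, ulezin, and norrho (Recipe 8), but zelxan is never obtained.
zeldor would need runwyn, nexond, and runjor (Recipe 4), but runwyn is never obtained.
pelarc would need falbel and ulepel (Recipe 3), but ulepel is never obtained.
ulezin: reached.
Reached: pyrgor, norrax, and ulezin — 3 of the 6.

3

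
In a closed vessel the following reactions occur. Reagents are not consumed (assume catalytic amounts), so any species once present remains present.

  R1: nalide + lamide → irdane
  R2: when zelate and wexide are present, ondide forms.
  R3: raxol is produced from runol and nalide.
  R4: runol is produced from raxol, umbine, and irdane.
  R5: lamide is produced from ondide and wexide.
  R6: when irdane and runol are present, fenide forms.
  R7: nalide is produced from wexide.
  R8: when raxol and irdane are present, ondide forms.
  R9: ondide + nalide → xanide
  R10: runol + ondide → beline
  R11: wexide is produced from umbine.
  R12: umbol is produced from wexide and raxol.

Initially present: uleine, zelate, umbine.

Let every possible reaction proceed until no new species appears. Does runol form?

runol would need raxol, umbine, and irdane (R4), but raxol never forms.

No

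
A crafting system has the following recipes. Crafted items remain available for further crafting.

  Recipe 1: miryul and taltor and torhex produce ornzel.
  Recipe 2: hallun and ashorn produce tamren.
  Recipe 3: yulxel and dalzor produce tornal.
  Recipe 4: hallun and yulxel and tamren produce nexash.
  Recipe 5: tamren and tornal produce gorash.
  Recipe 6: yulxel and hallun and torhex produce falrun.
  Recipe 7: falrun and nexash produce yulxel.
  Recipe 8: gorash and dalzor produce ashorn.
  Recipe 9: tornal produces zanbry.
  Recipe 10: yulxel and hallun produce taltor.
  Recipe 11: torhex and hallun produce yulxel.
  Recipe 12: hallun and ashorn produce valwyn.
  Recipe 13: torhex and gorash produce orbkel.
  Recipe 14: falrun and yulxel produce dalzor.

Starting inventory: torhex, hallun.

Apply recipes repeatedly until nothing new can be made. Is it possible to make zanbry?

Using Recipe 11, torhex and hallun make yulxel.
Using Recipe 6, yulxel, hallun, and torhex make falrun.
falrun and yulxel → dalzor (Recipe 14).
Using Recipe 3, yulxel and dalzor make tornal.
tornal → zanbry (Recipe 9).

Yes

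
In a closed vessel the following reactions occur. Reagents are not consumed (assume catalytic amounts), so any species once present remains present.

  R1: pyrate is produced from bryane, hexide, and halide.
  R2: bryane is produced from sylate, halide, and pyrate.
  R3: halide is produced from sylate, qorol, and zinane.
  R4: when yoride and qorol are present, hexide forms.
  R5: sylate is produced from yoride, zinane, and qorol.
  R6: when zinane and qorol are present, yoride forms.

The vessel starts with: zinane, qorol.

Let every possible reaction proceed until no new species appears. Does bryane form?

bryane would need sylate, halide, and pyrate (R2), but pyrate never forms.

No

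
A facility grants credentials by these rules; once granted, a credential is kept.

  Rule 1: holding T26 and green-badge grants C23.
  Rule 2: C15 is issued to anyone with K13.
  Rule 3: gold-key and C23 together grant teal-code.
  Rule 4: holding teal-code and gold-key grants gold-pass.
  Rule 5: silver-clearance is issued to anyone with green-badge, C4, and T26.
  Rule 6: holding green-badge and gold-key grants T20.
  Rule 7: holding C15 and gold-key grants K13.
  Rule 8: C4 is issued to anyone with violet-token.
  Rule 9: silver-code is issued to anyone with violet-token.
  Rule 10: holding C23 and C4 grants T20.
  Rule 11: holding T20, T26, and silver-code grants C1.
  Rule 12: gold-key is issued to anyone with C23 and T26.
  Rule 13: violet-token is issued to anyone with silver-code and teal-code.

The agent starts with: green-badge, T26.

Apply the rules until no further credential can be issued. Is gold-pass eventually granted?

Yes

Holding T26 and green-badge grants C23 (Rule 1).
Holding C23 and T26 grants gold-key (Rule 12).
Holding gold-key and C23 grants teal-code (Rule 3).
Holding teal-code and gold-key grants gold-pass (Rule 4).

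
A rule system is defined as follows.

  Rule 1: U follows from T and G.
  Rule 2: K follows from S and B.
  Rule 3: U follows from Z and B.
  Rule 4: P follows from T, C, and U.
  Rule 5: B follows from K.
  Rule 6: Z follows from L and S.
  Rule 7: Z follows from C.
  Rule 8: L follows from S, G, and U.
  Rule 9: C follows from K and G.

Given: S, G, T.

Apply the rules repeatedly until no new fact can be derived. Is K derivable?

No

K would need S and B (Rule 2), but B is never established.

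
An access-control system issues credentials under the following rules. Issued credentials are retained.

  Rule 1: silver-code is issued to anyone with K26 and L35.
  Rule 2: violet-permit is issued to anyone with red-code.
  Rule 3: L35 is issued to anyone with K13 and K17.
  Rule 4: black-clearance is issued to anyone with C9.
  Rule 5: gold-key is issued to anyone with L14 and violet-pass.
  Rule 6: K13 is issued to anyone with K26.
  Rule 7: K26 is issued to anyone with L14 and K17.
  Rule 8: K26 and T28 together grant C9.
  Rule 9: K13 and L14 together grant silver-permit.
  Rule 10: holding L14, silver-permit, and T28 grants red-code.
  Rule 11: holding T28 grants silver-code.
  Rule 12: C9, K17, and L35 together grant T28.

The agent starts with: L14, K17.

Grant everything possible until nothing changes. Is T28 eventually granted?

T28 would need C9, K17, and L35 (Rule 12), but C9 is never granted.

No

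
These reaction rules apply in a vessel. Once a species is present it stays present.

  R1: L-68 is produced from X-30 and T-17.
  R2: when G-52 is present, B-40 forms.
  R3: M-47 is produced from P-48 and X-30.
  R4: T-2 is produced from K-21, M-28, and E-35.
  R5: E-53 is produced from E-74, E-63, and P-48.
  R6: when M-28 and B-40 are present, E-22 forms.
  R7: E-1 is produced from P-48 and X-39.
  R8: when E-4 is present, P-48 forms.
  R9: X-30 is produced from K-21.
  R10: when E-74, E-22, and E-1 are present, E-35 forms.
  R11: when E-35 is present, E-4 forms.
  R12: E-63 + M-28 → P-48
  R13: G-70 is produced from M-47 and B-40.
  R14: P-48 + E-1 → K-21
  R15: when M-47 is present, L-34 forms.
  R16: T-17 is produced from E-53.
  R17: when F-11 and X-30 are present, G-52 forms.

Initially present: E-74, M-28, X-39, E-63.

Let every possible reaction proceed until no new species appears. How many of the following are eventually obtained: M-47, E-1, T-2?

2

E-63 and M-28 present → P-48 forms (R12).
P-48 and X-39 present → E-1 forms (R7).
P-48 and E-1 present → K-21 forms (R14).
K-21 present → X-30 forms (R9).
P-48 and X-30 present → M-47 forms (R3).
M-47: reached.
E-1: reached.
T-2 would need K-21, M-28, and E-35 (R4), but E-35 never forms.
Reached: M-47 and E-1 — 2 of the 3.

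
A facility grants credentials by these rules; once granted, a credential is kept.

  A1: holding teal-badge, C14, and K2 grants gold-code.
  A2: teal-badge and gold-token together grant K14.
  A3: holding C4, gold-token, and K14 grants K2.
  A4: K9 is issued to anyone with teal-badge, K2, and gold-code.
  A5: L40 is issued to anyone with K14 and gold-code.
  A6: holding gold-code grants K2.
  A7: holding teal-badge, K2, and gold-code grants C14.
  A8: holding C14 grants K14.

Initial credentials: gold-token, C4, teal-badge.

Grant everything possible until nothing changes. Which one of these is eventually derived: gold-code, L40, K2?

Holding teal-badge and gold-token grants K14 (A2).
Holding C4, gold-token, and K14 grants K2 (A3).
gold-code would need teal-badge, C14, and K2 (A1), but C14 is never granted. L40 would need K14 and gold-code (A5), but gold-code is never granted.

K2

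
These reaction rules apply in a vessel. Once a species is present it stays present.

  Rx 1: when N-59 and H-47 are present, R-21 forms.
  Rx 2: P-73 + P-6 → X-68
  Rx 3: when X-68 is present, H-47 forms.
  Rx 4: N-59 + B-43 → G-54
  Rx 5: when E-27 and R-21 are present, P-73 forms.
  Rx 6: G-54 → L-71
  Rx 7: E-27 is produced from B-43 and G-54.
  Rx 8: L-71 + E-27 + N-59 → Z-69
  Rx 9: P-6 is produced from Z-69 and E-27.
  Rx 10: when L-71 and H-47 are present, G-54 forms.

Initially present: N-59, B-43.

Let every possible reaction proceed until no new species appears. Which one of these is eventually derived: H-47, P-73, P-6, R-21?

N-59 and B-43 present → G-54 forms (Rx 4).
B-43 and G-54 present → E-27 forms (Rx 7).
G-54 present → L-71 forms (Rx 6).
L-71, E-27, and N-59 present → Z-69 forms (Rx 8).
Z-69 and E-27 present → P-6 forms (Rx 9).
H-47 would need X-68 (Rx 3), but X-68 never forms. P-73 would need E-27 and R-21 (Rx 5), but R-21 never forms. R-21 would need N-59 and H-47 (Rx 1), but H-47 never forms.

P-6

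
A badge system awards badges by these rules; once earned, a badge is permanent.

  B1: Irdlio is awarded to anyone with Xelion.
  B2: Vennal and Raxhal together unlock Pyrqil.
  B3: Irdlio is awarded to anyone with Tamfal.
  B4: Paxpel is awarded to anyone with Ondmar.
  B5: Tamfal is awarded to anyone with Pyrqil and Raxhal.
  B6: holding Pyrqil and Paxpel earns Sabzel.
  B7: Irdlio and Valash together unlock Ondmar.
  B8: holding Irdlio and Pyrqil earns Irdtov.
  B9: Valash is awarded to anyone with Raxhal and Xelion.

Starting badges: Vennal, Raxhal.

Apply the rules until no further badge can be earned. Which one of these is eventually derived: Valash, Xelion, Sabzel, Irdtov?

With Vennal and Raxhal, Pyrqil is earned (B2).
With Pyrqil and Raxhal, Tamfal is earned (B5).
With Tamfal, Irdlio is earned (B3).
With Irdlio and Pyrqil, Irdtov is earned (B8).
No rule produces Xelion, and it is not given. Sabzel would need Pyrqil and Paxpel (B6), but Paxpel is never earned. Valash would need Raxhal and Xelion (B9), but Xelion is never earned.

Irdtov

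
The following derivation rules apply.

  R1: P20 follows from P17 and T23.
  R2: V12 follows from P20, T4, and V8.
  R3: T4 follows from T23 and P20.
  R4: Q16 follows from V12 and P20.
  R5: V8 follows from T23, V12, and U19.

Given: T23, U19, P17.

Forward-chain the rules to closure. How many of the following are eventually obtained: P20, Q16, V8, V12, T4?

2

P17 and T23 hold, so P20 follows (R1).
T23 and P20 hold, so T4 follows (R3).
P20: reached.
Q16 would need V12 and P20 (R4), but V12 is never established.
V8 would need T23, V12, and U19 (R5), but V12 is never established.
V12 would need P20, T4, and V8 (R2), but V8 is never established.
T4: reached.
Reached: P20 and T4 — 2 of the 5.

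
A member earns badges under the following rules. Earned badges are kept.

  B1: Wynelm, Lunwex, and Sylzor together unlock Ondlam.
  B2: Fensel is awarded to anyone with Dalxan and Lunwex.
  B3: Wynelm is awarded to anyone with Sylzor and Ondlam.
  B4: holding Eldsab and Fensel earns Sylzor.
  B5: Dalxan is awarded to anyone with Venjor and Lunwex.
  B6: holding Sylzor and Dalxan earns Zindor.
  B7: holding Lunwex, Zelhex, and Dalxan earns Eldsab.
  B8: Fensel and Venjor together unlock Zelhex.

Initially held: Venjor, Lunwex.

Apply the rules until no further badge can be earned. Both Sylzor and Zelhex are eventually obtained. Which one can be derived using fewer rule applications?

Zelhex: With Venjor and Lunwex, Dalxan is earned (B5). With Dalxan and Lunwex, Fensel is earned (B2). With Fensel and Venjor, Zelhex is earned (B8). [3 rule applications]
Sylzor: With Venjor and Lunwex, Dalxan is earned (B5). With Dalxan and Lunwex, Fensel is earned (B2). With Fensel and Venjor, Zelhex is earned (B8). With Lunwex, Zelhex, and Dalxan, Eldsab is earned (B7). With Eldsab and Fensel, Sylzor is earned (B4). [5 rule applications]
Zelhex needs fewer.

Zelhex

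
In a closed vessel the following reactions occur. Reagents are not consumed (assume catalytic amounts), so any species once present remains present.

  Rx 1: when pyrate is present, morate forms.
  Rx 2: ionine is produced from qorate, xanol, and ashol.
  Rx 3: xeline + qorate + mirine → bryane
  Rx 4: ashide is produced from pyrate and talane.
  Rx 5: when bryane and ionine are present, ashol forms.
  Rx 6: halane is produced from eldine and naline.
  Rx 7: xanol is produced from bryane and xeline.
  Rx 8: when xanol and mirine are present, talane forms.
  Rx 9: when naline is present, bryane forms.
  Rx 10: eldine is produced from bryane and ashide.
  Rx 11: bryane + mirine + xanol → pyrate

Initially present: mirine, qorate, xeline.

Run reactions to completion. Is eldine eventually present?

Yes

xeline, qorate, and mirine present → bryane forms (Rx 3).
bryane and xeline present → xanol forms (Rx 7).
bryane, mirine, and xanol present → pyrate forms (Rx 11).
xanol and mirine present → talane forms (Rx 8).
pyrate and talane present → ashide forms (Rx 4).
bryane and ashide present → eldine forms (Rx 10).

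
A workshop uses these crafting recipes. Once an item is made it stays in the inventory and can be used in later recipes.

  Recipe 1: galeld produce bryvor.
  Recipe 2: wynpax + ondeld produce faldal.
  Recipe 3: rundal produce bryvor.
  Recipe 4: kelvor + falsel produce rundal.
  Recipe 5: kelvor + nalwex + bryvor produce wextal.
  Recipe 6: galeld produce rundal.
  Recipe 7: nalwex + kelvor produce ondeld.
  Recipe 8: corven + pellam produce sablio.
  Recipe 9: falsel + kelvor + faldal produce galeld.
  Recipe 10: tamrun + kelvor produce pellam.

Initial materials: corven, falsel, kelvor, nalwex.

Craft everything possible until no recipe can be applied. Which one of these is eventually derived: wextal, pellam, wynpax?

wextal

Using Recipe 4, kelvor and falsel make rundal.
rundal → bryvor (Recipe 3).
kelvor + nalwex + bryvor → wextal (Recipe 5).
pellam would need tamrun and kelvor (Recipe 10), but tamrun is never obtained. No rule produces wynpax, and it is not given.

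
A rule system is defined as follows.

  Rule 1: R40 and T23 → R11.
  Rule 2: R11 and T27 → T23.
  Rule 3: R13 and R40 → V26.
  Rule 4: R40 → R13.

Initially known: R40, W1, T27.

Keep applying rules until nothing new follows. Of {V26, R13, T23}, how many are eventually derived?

2

From R40, Rule 4 gives R13.
From R13 and R40, Rule 3 gives V26.
V26: reached.
R13: reached.
T23 would need R11 and T27 (Rule 2), but R11 is never established.
Reached: V26 and R13 — 2 of the 3.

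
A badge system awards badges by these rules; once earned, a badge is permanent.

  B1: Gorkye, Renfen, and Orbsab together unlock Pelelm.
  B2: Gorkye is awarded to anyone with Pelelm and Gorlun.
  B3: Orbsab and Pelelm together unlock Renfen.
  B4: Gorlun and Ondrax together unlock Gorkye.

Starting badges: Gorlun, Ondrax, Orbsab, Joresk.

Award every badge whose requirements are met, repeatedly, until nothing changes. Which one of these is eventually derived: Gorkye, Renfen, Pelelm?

Gorkye

With Gorlun and Ondrax, Gorkye is earned (B4).
Pelelm would need Gorkye, Renfen, and Orbsab (B1), but Renfen is never earned. Renfen would need Orbsab and Pelelm (B3), but Pelelm is never earned.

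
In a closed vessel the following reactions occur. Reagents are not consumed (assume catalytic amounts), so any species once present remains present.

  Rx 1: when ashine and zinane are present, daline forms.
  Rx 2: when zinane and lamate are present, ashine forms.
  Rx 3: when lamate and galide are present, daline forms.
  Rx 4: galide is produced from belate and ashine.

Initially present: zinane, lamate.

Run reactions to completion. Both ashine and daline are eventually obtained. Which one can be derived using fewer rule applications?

ashine

ashine: zinane and lamate present → ashine forms (Rx 2). [1 rule application]
daline: zinane and lamate present → ashine forms (Rx 2). ashine and zinane present → daline forms (Rx 1). [2 rule applications]
ashine needs fewer.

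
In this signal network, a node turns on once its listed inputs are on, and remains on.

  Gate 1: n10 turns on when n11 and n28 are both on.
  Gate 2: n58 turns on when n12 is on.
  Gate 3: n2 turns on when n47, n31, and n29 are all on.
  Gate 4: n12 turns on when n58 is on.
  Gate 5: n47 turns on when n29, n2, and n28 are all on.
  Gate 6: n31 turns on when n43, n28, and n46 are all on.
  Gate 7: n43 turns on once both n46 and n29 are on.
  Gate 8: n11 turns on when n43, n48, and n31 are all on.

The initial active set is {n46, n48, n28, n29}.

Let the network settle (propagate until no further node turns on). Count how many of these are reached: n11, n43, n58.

2

n46 and n29 are on, so n43 turns on (Gate 7).
Gate 6: n43, n28, and n46 on → n31 on.
Gate 8: n43, n48, and n31 on → n11 on.
n11: reached.
n43: reached.
n58 would need n12 (Gate 2), but n12 never turns on.
Reached: n11 and n43 — 2 of the 3.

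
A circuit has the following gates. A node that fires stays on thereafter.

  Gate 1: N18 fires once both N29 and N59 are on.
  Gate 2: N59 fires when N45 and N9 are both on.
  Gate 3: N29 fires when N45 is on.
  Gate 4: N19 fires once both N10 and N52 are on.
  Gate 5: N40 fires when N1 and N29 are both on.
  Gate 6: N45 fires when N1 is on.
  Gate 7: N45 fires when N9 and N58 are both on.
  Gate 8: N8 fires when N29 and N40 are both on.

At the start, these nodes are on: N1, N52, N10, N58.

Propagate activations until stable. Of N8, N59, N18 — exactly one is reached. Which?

N1 is on, so N45 fires (Gate 6).
N45 is on, so N29 fires (Gate 3).
Gate 5: N1 and N29 on → N40 on.
N29 and N40 are on, so N8 fires (Gate 8).
N59 would need N45 and N9 (Gate 2), but N9 never turns on. N18 would need N29 and N59 (Gate 1), but N59 never turns on.

N8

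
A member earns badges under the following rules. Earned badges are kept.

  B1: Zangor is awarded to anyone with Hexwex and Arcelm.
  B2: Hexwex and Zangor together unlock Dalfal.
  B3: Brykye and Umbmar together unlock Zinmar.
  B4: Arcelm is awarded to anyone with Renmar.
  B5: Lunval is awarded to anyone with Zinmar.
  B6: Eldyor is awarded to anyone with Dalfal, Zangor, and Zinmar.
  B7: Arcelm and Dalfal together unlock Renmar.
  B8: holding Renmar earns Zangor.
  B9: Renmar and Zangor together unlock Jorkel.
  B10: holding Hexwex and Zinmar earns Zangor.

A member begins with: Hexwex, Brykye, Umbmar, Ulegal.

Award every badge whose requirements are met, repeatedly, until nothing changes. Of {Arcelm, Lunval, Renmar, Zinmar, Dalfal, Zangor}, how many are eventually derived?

4

With Brykye and Umbmar, Zinmar is earned (B3).
With Zinmar, Lunval is earned (B5).
With Hexwex and Zinmar, Zangor is earned (B10).
With Hexwex and Zangor, Dalfal is earned (B2).
Arcelm would need Renmar (B4), but Renmar is never earned.
Lunval: reached.
Renmar would need Arcelm and Dalfal (B7), but Arcelm is never earned.
Zinmar: reached.
Dalfal: reached.
Zangor: reached.
Reached: Lunval, Zinmar, Dalfal, and Zangor — 4 of the 6.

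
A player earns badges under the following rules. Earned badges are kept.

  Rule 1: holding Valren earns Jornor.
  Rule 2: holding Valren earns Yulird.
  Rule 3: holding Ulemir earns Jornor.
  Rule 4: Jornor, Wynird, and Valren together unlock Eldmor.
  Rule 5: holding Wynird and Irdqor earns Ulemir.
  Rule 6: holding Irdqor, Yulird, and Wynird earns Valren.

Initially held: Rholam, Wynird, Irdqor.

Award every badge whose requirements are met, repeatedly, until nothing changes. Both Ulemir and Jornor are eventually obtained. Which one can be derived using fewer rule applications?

Ulemir: With Wynird and Irdqor, Ulemir is earned (Rule 5). [1 rule application]
Jornor: With Wynird and Irdqor, Ulemir is earned (Rule 5). With Ulemir, Jornor is earned (Rule 3). [2 rule applications]
Ulemir needs fewer.

Ulemir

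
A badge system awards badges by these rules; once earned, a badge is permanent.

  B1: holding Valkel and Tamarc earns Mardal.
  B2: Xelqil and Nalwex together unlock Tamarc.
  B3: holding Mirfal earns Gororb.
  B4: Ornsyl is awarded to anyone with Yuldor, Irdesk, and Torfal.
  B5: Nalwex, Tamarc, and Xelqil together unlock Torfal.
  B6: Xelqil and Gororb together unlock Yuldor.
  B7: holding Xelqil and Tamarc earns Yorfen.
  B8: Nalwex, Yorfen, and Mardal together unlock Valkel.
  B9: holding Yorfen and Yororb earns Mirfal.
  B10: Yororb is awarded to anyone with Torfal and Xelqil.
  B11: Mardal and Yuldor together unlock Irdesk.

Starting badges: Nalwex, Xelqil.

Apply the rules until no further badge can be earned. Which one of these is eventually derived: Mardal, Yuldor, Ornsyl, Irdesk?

With Xelqil and Nalwex, Tamarc is earned (B2).
With Nalwex, Tamarc, and Xelqil, Torfal is earned (B5).
With Xelqil and Tamarc, Yorfen is earned (B7).
With Torfal and Xelqil, Yororb is earned (B10).
With Yorfen and Yororb, Mirfal is earned (B9).
With Mirfal, Gororb is earned (B3).
With Xelqil and Gororb, Yuldor is earned (B6).
Irdesk would need Mardal and Yuldor (B11), but Mardal is never earned. Ornsyl would need Yuldor, Irdesk, and Torfal (B4), but Irdesk is never earned. Mardal would need Valkel and Tamarc (B1), but Valkel is never earned.

Yuldor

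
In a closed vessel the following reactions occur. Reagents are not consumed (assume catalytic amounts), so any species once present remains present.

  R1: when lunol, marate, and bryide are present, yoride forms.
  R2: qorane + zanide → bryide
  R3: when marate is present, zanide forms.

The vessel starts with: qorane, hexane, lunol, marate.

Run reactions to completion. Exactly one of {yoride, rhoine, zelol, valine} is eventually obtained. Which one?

marate present → zanide forms (R3).
qorane and zanide present → bryide forms (R2).
lunol, marate, and bryide present → yoride forms (R1).
No rule produces zelol, and it is not given. No rule produces valine, and it is not given. No rule produces rhoine, and it is not given.

yoride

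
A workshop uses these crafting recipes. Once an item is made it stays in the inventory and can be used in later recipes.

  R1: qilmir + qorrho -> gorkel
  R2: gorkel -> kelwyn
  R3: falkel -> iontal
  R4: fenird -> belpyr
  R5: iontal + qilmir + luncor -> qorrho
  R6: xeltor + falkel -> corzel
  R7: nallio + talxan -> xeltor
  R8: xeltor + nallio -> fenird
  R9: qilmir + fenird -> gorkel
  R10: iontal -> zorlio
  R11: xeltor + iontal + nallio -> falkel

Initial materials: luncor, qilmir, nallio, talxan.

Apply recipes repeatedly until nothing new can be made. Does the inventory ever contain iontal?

No

iontal would need falkel (R3), but falkel is never obtained.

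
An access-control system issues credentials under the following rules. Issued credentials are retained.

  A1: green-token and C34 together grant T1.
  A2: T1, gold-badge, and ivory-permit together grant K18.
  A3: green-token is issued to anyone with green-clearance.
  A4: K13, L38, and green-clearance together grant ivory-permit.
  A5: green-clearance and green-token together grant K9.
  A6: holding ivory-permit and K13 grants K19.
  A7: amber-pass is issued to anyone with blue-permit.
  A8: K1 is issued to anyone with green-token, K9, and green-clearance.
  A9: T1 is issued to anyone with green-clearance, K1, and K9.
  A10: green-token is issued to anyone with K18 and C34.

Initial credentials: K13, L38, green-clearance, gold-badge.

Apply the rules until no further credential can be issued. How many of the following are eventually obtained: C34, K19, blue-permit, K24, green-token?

2

Holding K13, L38, and green-clearance grants ivory-permit (A4).
Holding green-clearance grants green-token (A3).
Holding ivory-permit and K13 grants K19 (A6).
No rule produces C34, and it is not given.
K19: reached.
No rule produces blue-permit, and it is not given.
No rule produces K24, and it is not given.
green-token: reached.
Reached: K19 and green-token — 2 of the 5.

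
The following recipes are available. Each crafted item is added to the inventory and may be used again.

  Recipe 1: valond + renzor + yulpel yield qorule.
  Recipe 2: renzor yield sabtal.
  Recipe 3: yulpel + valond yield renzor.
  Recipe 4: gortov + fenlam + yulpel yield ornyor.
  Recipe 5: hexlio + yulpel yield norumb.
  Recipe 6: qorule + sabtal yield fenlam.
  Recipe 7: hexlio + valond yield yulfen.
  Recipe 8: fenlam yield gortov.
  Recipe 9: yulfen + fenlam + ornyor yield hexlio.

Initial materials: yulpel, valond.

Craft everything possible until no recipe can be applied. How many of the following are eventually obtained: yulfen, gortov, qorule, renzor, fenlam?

4

yulpel + valond → renzor (Recipe 3).
Using Recipe 2, renzor makes sabtal.
Using Recipe 1, valond, renzor, and yulpel make qorule.
qorule + sabtal → fenlam (Recipe 6).
fenlam → gortov (Recipe 8).
yulfen would need hexlio and valond (Recipe 7), but hexlio is never obtained.
gortov: reached.
qorule: reached.
renzor: reached.
fenlam: reached.
Reached: gortov, qorule, renzor, and fenlam — 4 of the 5.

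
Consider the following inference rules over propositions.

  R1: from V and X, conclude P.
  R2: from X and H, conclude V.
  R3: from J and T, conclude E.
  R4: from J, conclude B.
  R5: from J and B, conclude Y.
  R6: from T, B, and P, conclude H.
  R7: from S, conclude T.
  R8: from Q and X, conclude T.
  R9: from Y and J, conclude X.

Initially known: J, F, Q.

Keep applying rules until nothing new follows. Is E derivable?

From J, R4 gives B.
J and B hold, so Y follows (R5).
Y and J hold, so X follows (R9).
From Q and X, R8 gives T.
J and T hold, so E follows (R3).

Yes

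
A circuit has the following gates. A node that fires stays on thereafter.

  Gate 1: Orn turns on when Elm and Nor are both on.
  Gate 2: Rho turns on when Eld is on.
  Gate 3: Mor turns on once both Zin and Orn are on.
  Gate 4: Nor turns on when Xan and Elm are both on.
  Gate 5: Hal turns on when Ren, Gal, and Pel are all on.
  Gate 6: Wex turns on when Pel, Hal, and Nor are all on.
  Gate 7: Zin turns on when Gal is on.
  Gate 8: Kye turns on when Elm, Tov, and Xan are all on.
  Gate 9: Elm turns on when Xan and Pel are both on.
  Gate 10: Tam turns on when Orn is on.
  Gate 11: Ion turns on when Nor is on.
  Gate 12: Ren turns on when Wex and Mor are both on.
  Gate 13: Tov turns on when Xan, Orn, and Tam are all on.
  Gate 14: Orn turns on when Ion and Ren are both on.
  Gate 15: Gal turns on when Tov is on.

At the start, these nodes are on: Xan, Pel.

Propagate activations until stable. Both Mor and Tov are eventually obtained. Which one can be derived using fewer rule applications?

Tov: Gate 9: Xan and Pel on → Elm on. Gate 4: Xan and Elm on → Nor on. Elm and Nor are on, so Orn turns on (Gate 1). Gate 10: Orn on → Tam on. Xan, Orn, and Tam are on, so Tov turns on (Gate 13). [5 rule applications]
Mor: Xan and Pel are on, so Elm turns on (Gate 9). Xan and Elm are on, so Nor turns on (Gate 4). Gate 1: Elm and Nor on → Orn on. Gate 10: Orn on → Tam on. Gate 13: Xan, Orn, and Tam on → Tov on. Tov is on, so Gal turns on (Gate 15). Gate 7: Gal on → Zin on. Zin and Orn are on, so Mor turns on (Gate 3). [8 rule applications]
Tov needs fewer.

Tov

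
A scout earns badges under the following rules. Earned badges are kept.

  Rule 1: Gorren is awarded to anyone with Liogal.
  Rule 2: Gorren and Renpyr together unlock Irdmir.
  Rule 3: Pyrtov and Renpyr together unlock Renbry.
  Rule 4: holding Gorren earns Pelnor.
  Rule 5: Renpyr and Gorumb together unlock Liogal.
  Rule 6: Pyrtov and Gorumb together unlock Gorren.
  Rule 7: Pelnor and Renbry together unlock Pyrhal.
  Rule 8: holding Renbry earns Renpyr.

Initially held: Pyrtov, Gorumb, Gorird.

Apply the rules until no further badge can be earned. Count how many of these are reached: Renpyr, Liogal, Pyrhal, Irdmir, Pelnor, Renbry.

1

With Pyrtov and Gorumb, Gorren is earned (Rule 6).
With Gorren, Pelnor is earned (Rule 4).
Renpyr would need Renbry (Rule 8), but Renbry is never earned.
Liogal would need Renpyr and Gorumb (Rule 5), but Renpyr is never earned.
Pyrhal would need Pelnor and Renbry (Rule 7), but Renbry is never earned.
Irdmir would need Gorren and Renpyr (Rule 2), but Renpyr is never earned.
Pelnor: reached.
Renbry would need Pyrtov and Renpyr (Rule 3), but Renpyr is never earned.
Reached: Pelnor — 1 of the 6.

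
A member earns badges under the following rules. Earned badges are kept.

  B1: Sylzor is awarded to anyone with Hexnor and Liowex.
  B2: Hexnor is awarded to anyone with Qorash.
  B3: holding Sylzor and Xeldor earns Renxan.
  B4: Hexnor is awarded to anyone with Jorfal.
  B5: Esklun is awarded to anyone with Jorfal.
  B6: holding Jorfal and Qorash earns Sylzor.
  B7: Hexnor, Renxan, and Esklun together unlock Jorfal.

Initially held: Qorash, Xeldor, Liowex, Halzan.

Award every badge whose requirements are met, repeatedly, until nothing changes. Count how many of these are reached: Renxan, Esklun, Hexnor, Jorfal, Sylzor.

3

With Qorash, Hexnor is earned (B2).
With Hexnor and Liowex, Sylzor is earned (B1).
With Sylzor and Xeldor, Renxan is earned (B3).
Renxan: reached.
Esklun would need Jorfal (B5), but Jorfal is never earned.
Hexnor: reached.
Jorfal would need Hexnor, Renxan, and Esklun (B7), but Esklun is never earned.
Sylzor: reached.
Reached: Renxan, Hexnor, and Sylzor — 3 of the 5.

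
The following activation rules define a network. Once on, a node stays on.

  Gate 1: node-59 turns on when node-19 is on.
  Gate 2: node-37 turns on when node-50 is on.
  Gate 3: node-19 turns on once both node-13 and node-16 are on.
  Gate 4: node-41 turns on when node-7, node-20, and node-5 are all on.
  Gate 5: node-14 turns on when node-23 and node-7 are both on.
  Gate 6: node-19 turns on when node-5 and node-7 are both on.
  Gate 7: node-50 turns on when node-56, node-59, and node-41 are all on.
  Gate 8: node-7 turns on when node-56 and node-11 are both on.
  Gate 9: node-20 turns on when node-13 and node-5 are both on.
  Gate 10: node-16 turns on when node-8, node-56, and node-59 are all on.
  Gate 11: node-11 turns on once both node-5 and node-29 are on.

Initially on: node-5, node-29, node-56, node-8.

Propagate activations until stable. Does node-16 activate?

Yes

Gate 11: node-5 and node-29 on → node-11 on.
node-56 and node-11 are on, so node-7 turns on (Gate 8).
Gate 6: node-5 and node-7 on → node-19 on.
Gate 1: node-19 on → node-59 on.
node-8, node-56, and node-59 are on, so node-16 turns on (Gate 10).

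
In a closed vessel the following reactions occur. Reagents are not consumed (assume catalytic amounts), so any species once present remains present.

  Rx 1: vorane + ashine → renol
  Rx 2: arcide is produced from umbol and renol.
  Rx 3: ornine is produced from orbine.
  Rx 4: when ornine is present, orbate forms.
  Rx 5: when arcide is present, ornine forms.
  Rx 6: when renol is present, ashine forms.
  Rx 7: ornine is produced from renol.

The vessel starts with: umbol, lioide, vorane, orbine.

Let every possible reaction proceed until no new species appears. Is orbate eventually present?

Yes

orbine present → ornine forms (Rx 3).
ornine present → orbate forms (Rx 4).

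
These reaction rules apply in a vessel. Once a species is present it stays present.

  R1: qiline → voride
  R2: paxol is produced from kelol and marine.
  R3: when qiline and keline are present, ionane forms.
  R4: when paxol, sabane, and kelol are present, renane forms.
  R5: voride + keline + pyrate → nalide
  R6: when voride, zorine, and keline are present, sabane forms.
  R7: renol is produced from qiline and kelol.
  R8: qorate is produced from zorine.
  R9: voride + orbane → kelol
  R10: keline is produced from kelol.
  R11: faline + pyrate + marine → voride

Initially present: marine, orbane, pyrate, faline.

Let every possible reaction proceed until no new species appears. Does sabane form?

No

sabane would need voride, zorine, and keline (R6), but zorine never forms.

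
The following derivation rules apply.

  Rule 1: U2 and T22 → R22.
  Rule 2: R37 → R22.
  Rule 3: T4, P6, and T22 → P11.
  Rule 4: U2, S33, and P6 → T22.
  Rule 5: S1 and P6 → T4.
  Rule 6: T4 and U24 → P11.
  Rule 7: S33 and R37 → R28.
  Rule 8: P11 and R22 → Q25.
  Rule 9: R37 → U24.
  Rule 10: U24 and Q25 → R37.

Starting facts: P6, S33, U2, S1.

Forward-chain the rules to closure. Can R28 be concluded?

No

R28 would need S33 and R37 (Rule 7), but R37 is never established.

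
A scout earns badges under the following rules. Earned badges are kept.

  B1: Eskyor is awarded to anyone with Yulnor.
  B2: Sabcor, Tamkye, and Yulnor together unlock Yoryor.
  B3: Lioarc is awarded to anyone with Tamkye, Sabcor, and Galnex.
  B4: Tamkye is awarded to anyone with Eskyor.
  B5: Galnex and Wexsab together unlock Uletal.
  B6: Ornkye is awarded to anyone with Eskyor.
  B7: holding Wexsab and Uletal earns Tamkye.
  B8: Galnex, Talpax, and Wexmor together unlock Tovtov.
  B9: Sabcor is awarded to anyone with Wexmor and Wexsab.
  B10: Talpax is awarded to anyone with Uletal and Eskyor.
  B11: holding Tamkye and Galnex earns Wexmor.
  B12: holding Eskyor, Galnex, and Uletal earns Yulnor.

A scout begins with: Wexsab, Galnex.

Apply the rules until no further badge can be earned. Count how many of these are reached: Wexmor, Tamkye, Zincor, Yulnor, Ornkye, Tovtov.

2

With Galnex and Wexsab, Uletal is earned (B5).
With Wexsab and Uletal, Tamkye is earned (B7).
With Tamkye and Galnex, Wexmor is earned (B11).
Wexmor: reached.
Tamkye: reached.
No rule produces Zincor, and it is not given.
Yulnor would need Eskyor, Galnex, and Uletal (B12), but Eskyor is never earned.
Ornkye would need Eskyor (B6), but Eskyor is never earned.
Tovtov would need Galnex, Talpax, and Wexmor (B8), but Talpax is never earned.
Reached: Wexmor and Tamkye — 2 of the 6.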